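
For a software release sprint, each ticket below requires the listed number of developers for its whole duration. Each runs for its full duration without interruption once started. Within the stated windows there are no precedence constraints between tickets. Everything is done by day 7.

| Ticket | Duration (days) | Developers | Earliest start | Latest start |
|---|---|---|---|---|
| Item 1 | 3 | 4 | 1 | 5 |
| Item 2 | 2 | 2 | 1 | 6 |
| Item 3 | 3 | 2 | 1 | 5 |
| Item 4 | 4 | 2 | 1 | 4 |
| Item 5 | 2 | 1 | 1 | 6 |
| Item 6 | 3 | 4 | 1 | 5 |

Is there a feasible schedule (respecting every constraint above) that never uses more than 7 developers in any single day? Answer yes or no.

no

The minimum achievable peak is 8; 7 < 8, so no feasible schedule stays within the cap.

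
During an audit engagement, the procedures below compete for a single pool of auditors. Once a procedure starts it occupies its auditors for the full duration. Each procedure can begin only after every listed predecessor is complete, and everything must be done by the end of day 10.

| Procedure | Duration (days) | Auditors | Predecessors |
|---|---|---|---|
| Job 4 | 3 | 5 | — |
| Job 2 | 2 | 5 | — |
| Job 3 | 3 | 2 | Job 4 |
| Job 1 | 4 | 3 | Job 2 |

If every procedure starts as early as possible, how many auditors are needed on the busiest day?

10

Early-start schedule: Job 4@1, Job 2@1, Job 3@4, Job 1@3.
Load per day: day 1: 10, day 2: 10, day 3: 8, day 4: 5, day 5: 5, day 6: 5, day 7: 0, day 8: 0, day 9: 0, day 10: 0.
Peak is 10.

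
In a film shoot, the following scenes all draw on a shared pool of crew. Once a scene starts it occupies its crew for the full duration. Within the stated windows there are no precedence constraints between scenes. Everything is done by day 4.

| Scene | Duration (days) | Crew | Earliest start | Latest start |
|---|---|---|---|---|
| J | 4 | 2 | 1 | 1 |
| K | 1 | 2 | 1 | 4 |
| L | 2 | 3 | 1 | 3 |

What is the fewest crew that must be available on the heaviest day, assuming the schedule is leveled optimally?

5

Early-start (J@1, K@1, L@1) gives peak 7: d1:7  d2:5  d3:2  d4:2.
Shift L→2.
Schedule J@1, K@1, L@2: d1:4  d2:5  d3:5  d4:2 — peak 5.
No arrangement of the 12 feasible schedules does better.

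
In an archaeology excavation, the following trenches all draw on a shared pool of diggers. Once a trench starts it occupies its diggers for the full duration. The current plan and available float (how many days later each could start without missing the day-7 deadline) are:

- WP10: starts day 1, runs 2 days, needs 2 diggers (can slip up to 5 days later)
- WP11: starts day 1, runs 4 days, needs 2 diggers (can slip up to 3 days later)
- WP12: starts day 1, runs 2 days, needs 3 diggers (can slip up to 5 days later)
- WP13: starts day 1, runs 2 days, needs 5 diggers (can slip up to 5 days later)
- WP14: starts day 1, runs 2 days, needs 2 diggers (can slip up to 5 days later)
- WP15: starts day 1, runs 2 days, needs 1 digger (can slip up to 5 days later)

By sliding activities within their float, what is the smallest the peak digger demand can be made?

6

Early-start (WP10@1, WP11@1, WP12@1, WP13@1, WP14@1, WP15@1) gives peak 15: d1:15  d2:15  d3:2  d4:2  d5:0  d6:0  d7:0.
Shift WP12→3, WP13→5, WP15→3.
Schedule WP10@1, WP11@1, WP12@3, WP13@5, WP14@1, WP15@3: d1:6  d2:6  d3:6  d4:6  d5:5  d6:5  d7:0 — peak 6.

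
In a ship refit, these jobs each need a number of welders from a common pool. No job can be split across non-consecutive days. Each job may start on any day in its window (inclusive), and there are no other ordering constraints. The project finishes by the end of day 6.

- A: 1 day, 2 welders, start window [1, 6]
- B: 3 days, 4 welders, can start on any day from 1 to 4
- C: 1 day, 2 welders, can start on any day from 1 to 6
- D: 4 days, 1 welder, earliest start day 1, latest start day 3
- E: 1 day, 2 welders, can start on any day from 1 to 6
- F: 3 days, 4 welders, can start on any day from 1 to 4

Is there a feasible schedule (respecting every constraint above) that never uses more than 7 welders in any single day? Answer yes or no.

yes

Schedule A@1, B@1, C@2, D@1, E@3, F@4: d1:7  d2:7  d3:7  d4:5  d5:4  d6:4 — peak 7 ≤ 7.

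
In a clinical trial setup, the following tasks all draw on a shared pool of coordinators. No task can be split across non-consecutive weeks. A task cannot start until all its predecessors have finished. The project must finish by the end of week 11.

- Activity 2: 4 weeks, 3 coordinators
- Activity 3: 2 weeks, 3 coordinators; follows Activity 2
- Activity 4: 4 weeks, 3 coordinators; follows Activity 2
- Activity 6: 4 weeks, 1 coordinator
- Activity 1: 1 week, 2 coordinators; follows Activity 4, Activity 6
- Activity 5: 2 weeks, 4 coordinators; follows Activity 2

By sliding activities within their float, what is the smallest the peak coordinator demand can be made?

Early-start (Activity 2@1, Activity 3@5, Activity 4@5, Activity 6@1, Activity 1@9, Activity 5@5) gives peak 10: w1:4  w2:4  w3:4  w4:4  w5:10  w6:10  w7:3  w8:3  w9:2  w10:0  w11:0.
Shift Activity 5→9.
Schedule Activity 2@1, Activity 3@5, Activity 4@5, Activity 6@1, Activity 1@9, Activity 5@9: w1:4  w2:4  w3:4  w4:4  w5:6  w6:6  w7:3  w8:3  w9:6  w10:4  w11:0 — peak 6.

6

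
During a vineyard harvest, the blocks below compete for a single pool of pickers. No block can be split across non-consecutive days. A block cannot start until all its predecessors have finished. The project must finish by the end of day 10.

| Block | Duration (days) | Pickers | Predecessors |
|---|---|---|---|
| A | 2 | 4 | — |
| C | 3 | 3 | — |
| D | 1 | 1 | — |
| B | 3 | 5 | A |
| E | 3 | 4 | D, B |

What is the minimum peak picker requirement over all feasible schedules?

7

Early-start (A@1, C@1, D@1, B@3, E@6) gives peak 8: d1:8  d2:7  d3:8  d4:5  d5:5  d6:4  d7:4  d8:4  d9:0  d10:0.
Shift D→3, B→4, E→7.
Schedule A@1, C@1, D@3, B@4, E@7: d1:7  d2:7  d3:4  d4:5  d5:5  d6:5  d7:4  d8:4  d9:4  d10:0 — peak 7.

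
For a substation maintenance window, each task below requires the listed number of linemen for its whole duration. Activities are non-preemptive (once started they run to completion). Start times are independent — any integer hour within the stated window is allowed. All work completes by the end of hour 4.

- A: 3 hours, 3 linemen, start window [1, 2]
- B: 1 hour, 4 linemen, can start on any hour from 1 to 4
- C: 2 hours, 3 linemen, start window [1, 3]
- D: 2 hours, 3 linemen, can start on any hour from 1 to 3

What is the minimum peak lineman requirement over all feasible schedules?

Early-start (A@1, B@1, C@1, D@1) gives peak 13: h1:13  h2:9  h3:3  h4:0.
Shift B→4, D→3.
Schedule A@1, B@4, C@1, D@3: h1:6  h2:6  h3:6  h4:7 — peak 7.
Total lineman-hours = 25 over 4 hours ⇒ peak ≥ ⌈25/4⌉ = 7, so 7 is optimal.

7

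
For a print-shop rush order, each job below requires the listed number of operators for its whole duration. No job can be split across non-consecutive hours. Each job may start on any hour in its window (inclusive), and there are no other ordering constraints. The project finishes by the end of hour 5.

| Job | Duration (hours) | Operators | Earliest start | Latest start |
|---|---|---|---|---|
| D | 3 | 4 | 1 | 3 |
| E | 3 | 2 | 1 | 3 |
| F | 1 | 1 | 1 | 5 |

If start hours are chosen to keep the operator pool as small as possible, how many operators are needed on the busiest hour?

6

Early-start (D@1, E@1, F@1) gives peak 7: h1:7  h2:6  h3:6  h4:0  h5:0.
Shift F→4.
Schedule D@1, E@1, F@4: h1:6  h2:6  h3:6  h4:1  h5:0 — peak 6.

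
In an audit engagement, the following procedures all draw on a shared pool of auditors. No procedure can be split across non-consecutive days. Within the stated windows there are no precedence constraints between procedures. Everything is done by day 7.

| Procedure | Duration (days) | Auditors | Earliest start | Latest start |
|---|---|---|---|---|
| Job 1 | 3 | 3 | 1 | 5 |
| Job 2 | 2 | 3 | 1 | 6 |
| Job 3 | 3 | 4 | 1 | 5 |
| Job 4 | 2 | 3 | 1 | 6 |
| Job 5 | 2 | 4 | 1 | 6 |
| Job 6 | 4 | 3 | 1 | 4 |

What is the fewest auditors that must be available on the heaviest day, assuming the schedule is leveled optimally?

9

Early-start (Job 1@1, Job 2@1, Job 3@1, Job 4@1, Job 5@1, Job 6@1) gives peak 20: d1:20  d2:20  d3:10  d4:3  d5:0  d6:0  d7:0.
Shift Job 3→3, Job 5→6, Job 6→4.
Schedule Job 1@1, Job 2@1, Job 3@3, Job 4@1, Job 5@6, Job 6@4: d1:9  d2:9  d3:7  d4:7  d5:7  d6:7  d7:7 — peak 9.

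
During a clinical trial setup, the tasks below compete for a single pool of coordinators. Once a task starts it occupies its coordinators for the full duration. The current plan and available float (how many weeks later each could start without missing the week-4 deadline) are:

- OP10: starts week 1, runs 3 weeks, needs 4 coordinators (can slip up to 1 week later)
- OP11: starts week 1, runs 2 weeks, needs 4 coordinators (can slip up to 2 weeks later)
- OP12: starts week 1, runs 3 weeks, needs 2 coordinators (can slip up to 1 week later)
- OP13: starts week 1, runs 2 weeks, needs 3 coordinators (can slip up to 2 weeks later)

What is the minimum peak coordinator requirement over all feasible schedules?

10

Early-start (OP10@1, OP11@1, OP12@1, OP13@1) gives peak 13: w1:13  w2:13  w3:6  w4:0.
Shift OP13→3.
Schedule OP10@1, OP11@1, OP12@1, OP13@3: w1:10  w2:10  w3:9  w4:3 — peak 10.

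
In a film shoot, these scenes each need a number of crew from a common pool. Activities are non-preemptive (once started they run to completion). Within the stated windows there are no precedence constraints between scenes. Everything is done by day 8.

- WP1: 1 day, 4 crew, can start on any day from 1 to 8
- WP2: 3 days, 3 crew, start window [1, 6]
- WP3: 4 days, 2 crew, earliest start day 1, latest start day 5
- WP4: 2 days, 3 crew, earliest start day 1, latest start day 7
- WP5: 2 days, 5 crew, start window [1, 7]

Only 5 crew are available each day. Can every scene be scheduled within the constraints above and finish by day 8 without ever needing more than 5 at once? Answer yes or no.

Schedule WP1@1, WP2@2, WP3@2, WP4@5, WP5@7: d1:4  d2:5  d3:5  d4:5  d5:5  d6:3  d7:5  d8:5 — peak 5 ≤ 5.

yes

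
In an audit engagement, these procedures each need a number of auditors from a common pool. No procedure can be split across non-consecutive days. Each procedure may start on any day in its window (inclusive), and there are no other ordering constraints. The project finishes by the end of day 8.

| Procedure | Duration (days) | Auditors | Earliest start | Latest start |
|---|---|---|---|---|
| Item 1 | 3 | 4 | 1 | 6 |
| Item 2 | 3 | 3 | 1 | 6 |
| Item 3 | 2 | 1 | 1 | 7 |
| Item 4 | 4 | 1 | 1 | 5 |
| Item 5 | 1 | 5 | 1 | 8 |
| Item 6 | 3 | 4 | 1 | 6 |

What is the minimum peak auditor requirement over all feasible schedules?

Early-start (Item 1@1, Item 2@1, Item 3@1, Item 4@1, Item 5@1, Item 6@1) gives peak 18: d1:18  d2:13  d3:12  d4:1  d5:0  d6:0  d7:0  d8:0.
Shift Item 3→4, Item 4→4, Item 5→4, Item 6→5.
Schedule Item 1@1, Item 2@1, Item 3@4, Item 4@4, Item 5@4, Item 6@5: d1:7  d2:7  d3:7  d4:7  d5:6  d6:5  d7:5  d8:0 — peak 7.

7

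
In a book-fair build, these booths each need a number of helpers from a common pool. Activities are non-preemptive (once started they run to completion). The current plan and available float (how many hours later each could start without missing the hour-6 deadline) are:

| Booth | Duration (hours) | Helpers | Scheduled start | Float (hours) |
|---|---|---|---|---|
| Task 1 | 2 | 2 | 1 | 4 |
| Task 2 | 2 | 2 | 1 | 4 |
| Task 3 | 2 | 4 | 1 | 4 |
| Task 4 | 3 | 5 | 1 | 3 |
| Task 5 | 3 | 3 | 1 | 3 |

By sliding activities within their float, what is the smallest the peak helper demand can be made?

7

Early-start (Task 1@1, Task 2@1, Task 3@1, Task 4@1, Task 5@1) gives peak 16: h1:16  h2:16  h3:8  h4:0  h5:0  h6:0.
Shift Task 2→3, Task 3→5, Task 5→4.
Schedule Task 1@1, Task 2@3, Task 3@5, Task 4@1, Task 5@4: h1:7  h2:7  h3:7  h4:5  h5:7  h6:7 — peak 7.
Total helper-hours = 40 over 6 hours ⇒ peak ≥ ⌈40/6⌉ = 7, so 7 is optimal.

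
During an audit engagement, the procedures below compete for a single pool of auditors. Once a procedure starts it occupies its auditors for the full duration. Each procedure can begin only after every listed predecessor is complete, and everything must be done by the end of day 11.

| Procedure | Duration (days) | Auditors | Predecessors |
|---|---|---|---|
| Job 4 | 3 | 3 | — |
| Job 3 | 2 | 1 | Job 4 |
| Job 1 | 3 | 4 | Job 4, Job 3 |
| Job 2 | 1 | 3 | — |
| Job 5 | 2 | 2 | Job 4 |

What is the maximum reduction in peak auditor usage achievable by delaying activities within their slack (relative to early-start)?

2

Early-start peak: d1:6  d2:3  d3:3  d4:3  d5:3  d6:4  d7:4  d8:4  d9:0  d10:0  d11:0 ⇒ 6.
Leveled (Job 4@1, Job 3@4, Job 1@6, Job 2@4, Job 5@9): d1:3  d2:3  d3:3  d4:4  d5:1  d6:4  d7:4  d8:4  d9:2  d10:2  d11:0 ⇒ 4.
Reduction 6 − 4 = 2.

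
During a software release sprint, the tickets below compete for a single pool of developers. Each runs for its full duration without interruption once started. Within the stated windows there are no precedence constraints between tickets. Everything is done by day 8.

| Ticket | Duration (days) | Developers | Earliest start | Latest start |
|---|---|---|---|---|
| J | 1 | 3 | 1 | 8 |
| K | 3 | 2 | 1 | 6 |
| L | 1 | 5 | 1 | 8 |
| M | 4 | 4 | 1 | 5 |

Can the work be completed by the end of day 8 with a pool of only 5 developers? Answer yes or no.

Schedule J@1, K@1, L@4, M@5: d1:5  d2:2  d3:2  d4:5  d5:4  d6:4  d7:4  d8:4 — peak 5 ≤ 5.

yes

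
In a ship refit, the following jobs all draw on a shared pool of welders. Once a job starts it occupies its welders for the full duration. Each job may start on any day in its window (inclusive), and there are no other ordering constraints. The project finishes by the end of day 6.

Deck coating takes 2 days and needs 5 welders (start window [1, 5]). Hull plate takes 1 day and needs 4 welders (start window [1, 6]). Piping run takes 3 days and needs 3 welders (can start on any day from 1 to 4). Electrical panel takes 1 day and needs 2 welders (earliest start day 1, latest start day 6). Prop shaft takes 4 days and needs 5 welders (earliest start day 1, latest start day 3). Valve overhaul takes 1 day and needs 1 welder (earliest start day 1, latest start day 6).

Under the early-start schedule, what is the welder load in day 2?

13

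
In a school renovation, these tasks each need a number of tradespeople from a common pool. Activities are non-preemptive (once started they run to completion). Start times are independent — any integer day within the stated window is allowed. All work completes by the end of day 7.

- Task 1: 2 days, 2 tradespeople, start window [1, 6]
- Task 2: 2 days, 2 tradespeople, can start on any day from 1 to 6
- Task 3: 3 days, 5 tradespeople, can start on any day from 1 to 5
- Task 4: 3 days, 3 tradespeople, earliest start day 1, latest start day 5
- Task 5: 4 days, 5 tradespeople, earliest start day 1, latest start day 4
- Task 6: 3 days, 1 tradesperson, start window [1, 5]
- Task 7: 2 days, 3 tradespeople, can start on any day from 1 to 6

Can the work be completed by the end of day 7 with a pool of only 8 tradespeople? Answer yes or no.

Total tradesperson-days = 61; over 7 days the average is 61/7 > 8, so some day must exceed 8.

no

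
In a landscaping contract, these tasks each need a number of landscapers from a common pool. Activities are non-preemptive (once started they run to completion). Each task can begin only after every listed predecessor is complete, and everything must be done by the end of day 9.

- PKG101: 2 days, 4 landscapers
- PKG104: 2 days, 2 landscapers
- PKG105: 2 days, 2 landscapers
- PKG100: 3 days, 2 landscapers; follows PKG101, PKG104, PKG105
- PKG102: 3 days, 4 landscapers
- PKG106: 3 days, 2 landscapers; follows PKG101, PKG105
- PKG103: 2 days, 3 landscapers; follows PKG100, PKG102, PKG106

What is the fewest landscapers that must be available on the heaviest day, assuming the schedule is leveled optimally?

8

Early-start (PKG101@1, PKG104@1, PKG105@1, PKG100@3, PKG102@1, PKG106@3, PKG103@6) gives peak 12: d1:12  d2:12  d3:8  d4:4  d5:4  d6:3  d7:3  d8:0  d9:0.
Shift PKG102→3.
Schedule PKG101@1, PKG104@1, PKG105@1, PKG100@3, PKG102@3, PKG106@3, PKG103@6: d1:8  d2:8  d3:8  d4:8  d5:8  d6:3  d7:3  d8:0  d9:0 — peak 8.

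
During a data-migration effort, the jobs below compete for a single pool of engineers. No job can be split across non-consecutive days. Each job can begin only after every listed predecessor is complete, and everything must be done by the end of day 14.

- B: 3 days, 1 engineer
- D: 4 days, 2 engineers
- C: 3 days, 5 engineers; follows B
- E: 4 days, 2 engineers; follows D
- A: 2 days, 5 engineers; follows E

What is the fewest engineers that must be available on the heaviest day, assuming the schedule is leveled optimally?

5

Early-start (B@1, D@1, C@4, E@5, A@9) gives peak 7: d1:3  d2:3  d3:3  d4:7  d5:7  d6:7  d7:2  d8:2  d9:5  d10:5  d11:0  d12:0  d13:0  d14:0.
Shift C→5, E→8, A→12.
Schedule B@1, D@1, C@5, E@8, A@12: d1:3  d2:3  d3:3  d4:2  d5:5  d6:5  d7:5  d8:2  d9:2  d10:2  d11:2  d12:5  d13:5  d14:0 — peak 5.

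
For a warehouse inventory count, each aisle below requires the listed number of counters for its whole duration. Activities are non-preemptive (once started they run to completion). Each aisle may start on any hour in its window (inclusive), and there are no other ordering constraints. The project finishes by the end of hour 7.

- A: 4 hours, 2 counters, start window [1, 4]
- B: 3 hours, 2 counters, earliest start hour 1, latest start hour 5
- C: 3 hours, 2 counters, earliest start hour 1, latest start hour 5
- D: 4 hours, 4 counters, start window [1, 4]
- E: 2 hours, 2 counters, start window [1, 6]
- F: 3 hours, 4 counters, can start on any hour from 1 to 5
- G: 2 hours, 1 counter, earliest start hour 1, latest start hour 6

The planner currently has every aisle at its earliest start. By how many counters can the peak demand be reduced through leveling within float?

Early-start peak: h1:17  h2:17  h3:14  h4:6  h5:0  h6:0  h7:0 ⇒ 17.
Leveled (A@1, B@1, C@1, D@4, E@1, F@5, G@3): h1:8  h2:8  h3:7  h4:7  h5:8  h6:8  h7:8 ⇒ 8.
Reduction 17 − 8 = 9.

9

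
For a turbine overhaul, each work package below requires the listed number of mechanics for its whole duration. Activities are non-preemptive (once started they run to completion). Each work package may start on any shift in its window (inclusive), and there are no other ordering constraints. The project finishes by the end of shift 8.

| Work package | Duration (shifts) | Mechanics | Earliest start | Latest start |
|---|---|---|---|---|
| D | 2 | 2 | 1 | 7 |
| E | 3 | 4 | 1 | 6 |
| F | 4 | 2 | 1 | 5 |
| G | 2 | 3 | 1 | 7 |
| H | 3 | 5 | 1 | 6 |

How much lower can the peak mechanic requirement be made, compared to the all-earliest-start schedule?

Early-start peak: s1:16  s2:16  s3:11  s4:2  s5:0  s6:0  s7:0  s8:0 ⇒ 16.
Leveled (D@1, E@1, F@3, G@4, H@6): s1:6  s2:6  s3:6  s4:5  s5:5  s6:7  s7:5  s8:5 ⇒ 7.
Reduction 16 − 7 = 9.

9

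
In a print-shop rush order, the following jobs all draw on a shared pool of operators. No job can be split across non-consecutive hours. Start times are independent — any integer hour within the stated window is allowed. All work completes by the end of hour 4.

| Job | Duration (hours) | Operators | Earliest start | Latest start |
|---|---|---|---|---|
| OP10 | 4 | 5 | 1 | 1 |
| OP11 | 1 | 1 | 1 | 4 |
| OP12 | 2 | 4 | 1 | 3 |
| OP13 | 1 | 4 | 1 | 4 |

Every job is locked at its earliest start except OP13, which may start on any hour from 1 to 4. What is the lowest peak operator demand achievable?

OP13@1: h1:14  h2:9  h3:5  h4:5 → peak 14
OP13@2: h1:10  h2:13  h3:5  h4:5 → peak 13
OP13@3: h1:10  h2:9  h3:9  h4:5 → peak 10
OP13@4: h1:10  h2:9  h3:5  h4:9 → peak 10
Best is OP13@3, peak 10.

10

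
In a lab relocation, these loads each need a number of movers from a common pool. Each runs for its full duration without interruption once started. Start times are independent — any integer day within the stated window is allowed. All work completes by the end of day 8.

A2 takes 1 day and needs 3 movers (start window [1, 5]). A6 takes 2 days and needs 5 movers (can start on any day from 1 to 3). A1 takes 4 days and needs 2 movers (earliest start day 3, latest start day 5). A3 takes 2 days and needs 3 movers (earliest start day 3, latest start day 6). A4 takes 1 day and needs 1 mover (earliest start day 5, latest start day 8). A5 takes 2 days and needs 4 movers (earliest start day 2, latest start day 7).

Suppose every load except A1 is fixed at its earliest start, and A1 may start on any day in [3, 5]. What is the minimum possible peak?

9

A1@3: d1:8  d2:9  d3:9  d4:5  d5:3  d6:2  d7:0  d8:0 → peak 9
A1@4: d1:8  d2:9  d3:7  d4:5  d5:3  d6:2  d7:2  d8:0 → peak 9
A1@5: d1:8  d2:9  d3:7  d4:3  d5:3  d6:2  d7:2  d8:2 → peak 9
Best is A1@3, peak 9.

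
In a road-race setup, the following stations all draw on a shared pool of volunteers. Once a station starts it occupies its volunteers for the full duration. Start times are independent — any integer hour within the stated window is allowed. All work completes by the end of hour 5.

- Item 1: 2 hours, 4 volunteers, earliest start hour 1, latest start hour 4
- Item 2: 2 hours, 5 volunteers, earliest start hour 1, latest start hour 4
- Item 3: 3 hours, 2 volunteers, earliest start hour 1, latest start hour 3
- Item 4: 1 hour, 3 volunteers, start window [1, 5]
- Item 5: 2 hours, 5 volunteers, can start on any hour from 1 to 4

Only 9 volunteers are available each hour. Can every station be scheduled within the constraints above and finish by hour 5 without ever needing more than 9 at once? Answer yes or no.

yes

Schedule Item 1@1, Item 2@1, Item 3@3, Item 4@3, Item 5@4: h1:9  h2:9  h3:5  h4:7  h5:7 — peak 9 ≤ 9.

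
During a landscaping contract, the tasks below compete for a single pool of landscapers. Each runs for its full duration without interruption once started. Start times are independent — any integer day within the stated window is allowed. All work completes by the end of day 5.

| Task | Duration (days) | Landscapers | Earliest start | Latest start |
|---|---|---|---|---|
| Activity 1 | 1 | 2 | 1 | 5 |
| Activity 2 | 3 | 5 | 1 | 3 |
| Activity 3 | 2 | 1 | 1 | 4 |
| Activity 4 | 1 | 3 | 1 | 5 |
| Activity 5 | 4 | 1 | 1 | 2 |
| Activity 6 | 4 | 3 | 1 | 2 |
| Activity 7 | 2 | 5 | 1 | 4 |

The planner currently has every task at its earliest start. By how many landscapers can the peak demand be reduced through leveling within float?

Early-start peak: d1:20  d2:15  d3:9  d4:4  d5:0 ⇒ 20.
Leveled (Activity 1@1, Activity 2@1, Activity 3@2, Activity 4@1, Activity 5@2, Activity 6@2, Activity 7@4): d1:10  d2:10  d3:10  d4:9  d5:9 ⇒ 10.
Reduction 20 − 10 = 10.

10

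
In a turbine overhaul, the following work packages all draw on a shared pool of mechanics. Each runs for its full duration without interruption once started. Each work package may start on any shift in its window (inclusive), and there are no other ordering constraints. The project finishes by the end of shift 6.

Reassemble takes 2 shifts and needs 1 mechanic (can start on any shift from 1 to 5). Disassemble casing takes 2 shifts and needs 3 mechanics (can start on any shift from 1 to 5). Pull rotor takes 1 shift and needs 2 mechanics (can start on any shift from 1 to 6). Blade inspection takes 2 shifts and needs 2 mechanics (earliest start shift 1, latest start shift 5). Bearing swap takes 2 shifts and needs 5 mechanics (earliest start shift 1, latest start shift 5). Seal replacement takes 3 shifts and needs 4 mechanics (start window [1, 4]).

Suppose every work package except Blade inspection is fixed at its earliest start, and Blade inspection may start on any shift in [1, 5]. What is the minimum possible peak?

15

Blade inspection@1: s1:17  s2:15  s3:4  s4:0  s5:0  s6:0 → peak 17
Blade inspection@2: s1:15  s2:15  s3:6  s4:0  s5:0  s6:0 → peak 15
Blade inspection@3: s1:15  s2:13  s3:6  s4:2  s5:0  s6:0 → peak 15
Blade inspection@4: s1:15  s2:13  s3:4  s4:2  s5:2  s6:0 → peak 15
Blade inspection@5: s1:15  s2:13  s3:4  s4:0  s5:2  s6:2 → peak 15
Best is Blade inspection@2, peak 15.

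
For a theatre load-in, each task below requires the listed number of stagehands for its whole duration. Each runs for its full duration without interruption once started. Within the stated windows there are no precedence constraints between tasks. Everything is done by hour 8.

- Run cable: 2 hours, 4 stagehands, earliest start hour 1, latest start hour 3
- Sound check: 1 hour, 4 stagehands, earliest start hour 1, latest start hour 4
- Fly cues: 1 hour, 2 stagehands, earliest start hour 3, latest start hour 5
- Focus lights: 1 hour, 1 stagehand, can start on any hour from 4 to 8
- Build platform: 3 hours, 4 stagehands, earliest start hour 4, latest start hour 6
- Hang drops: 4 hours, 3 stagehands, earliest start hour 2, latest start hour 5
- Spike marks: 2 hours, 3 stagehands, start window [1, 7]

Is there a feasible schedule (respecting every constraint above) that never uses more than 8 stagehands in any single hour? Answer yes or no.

yes

Schedule Run cable@1, Sound check@3, Fly cues@3, Focus lights@4, Build platform@4, Hang drops@5, Spike marks@1: h1:7  h2:7  h3:6  h4:5  h5:7  h6:7  h7:3  h8:3 — peak 7 ≤ 8.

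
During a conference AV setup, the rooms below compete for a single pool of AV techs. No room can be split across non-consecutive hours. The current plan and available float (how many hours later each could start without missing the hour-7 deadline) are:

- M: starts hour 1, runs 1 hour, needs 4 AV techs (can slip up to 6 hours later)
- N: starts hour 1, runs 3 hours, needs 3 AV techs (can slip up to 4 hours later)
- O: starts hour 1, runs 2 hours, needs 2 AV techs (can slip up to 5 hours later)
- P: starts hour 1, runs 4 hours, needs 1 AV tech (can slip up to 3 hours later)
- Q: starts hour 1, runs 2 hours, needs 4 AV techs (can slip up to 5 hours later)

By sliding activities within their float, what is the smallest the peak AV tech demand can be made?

Early-start (M@1, N@1, O@1, P@1, Q@1) gives peak 14: h1:14  h2:10  h3:4  h4:1  h5:0  h6:0  h7:0.
Shift N→2, O→2, P→4, Q→5.
Schedule M@1, N@2, O@2, P@4, Q@5: h1:4  h2:5  h3:5  h4:4  h5:5  h6:5  h7:1 — peak 5.
Total AV tech-hours = 29 over 7 hours ⇒ peak ≥ ⌈29/7⌉ = 5, so 5 is optimal.

5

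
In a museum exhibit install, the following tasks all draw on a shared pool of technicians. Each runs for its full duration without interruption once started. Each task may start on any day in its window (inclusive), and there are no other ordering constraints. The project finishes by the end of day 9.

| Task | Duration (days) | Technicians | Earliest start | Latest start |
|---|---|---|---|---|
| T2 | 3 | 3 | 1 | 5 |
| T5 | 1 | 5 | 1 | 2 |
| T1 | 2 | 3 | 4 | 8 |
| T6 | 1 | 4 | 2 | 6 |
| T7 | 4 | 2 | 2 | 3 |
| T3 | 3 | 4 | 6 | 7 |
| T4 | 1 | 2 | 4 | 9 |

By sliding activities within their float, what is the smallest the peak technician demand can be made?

7

Early-start (T2@1, T5@1, T1@4, T6@2, T7@2, T3@6, T4@4) gives peak 9: d1:8  d2:9  d3:5  d4:7  d5:5  d6:4  d7:4  d8:4  d9:0.
Shift T2→2, T1→5, T7→3, T3→7.
Schedule T2@2, T5@1, T1@5, T6@2, T7@3, T3@7, T4@4: d1:5  d2:7  d3:5  d4:7  d5:5  d6:5  d7:4  d8:4  d9:4 — peak 7.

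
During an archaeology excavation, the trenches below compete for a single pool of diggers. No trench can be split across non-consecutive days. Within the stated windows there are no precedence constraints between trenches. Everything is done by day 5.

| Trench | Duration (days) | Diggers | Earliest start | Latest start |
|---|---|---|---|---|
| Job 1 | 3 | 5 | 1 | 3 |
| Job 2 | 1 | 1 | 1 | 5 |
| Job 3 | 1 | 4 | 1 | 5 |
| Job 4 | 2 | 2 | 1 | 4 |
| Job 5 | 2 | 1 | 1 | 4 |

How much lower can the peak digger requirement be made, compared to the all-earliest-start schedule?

7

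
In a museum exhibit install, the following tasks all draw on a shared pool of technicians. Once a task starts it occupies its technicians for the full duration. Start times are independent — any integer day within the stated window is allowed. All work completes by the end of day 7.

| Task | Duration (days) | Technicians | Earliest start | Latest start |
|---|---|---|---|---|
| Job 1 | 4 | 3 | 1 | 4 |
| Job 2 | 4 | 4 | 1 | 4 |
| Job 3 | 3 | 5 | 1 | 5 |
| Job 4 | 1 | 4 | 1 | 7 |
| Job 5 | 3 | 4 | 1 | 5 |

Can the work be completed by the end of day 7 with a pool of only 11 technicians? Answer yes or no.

yes

Schedule Job 1@1, Job 2@1, Job 3@5, Job 4@1, Job 5@2: d1:11  d2:11  d3:11  d4:11  d5:5  d6:5  d7:5 — peak 11 ≤ 11.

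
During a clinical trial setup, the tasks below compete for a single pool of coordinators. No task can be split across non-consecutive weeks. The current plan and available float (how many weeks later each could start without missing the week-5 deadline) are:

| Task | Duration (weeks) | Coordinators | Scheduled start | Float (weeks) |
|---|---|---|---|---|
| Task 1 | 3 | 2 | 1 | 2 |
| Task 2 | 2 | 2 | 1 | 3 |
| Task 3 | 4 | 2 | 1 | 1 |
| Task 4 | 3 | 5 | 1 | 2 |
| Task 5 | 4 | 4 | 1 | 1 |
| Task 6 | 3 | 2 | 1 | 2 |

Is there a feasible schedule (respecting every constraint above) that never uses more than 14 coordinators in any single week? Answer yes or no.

no

The minimum achievable peak is 15; 14 < 15, so no feasible schedule stays within the cap.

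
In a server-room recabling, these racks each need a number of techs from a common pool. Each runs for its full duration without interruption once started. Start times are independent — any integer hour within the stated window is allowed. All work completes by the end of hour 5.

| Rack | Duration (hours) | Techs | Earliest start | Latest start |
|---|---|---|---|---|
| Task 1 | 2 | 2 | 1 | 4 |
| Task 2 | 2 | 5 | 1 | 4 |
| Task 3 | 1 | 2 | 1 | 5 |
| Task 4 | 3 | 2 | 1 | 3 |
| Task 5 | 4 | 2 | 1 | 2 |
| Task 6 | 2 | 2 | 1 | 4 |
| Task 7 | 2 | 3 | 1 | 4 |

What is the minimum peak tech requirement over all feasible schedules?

9

Early-start (Task 1@1, Task 2@1, Task 3@1, Task 4@1, Task 5@1, Task 6@1, Task 7@1) gives peak 18: h1:18  h2:16  h3:4  h4:2  h5:0.
Shift Task 4→3, Task 5→2, Task 6→3, Task 7→3.
Schedule Task 1@1, Task 2@1, Task 3@1, Task 4@3, Task 5@2, Task 6@3, Task 7@3: h1:9  h2:9  h3:9  h4:9  h5:4 — peak 9.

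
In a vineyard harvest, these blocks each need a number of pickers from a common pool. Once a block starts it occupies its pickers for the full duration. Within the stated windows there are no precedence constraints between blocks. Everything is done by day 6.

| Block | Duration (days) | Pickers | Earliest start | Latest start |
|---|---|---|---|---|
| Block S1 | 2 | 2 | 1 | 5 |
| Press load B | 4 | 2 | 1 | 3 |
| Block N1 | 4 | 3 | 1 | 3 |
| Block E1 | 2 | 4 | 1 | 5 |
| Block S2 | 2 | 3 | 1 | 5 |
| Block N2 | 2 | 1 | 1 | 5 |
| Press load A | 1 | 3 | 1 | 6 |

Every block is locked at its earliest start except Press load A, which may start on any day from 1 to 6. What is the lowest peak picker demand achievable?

Press load A@1: d1:18  d2:15  d3:5  d4:5  d5:0  d6:0 → peak 18
Press load A@2: d1:15  d2:18  d3:5  d4:5  d5:0  d6:0 → peak 18
Press load A@3: d1:15  d2:15  d3:8  d4:5  d5:0  d6:0 → peak 15
Press load A@4: d1:15  d2:15  d3:5  d4:8  d5:0  d6:0 → peak 15
Press load A@5: d1:15  d2:15  d3:5  d4:5  d5:3  d6:0 → peak 15
Press load A@6: d1:15  d2:15  d3:5  d4:5  d5:0  d6:3 → peak 15
Best is Press load A@3, peak 15.

15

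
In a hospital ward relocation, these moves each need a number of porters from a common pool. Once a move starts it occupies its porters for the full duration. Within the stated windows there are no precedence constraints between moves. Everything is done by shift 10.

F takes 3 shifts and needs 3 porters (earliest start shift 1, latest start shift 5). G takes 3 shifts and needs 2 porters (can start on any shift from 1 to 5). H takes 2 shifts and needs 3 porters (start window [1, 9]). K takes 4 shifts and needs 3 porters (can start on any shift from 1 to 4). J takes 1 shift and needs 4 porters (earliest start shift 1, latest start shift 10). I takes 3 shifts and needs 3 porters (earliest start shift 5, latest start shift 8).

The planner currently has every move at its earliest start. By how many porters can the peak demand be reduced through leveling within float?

9

Early-start peak: s1:15  s2:11  s3:8  s4:3  s5:3  s6:3  s7:3  s8:0  s9:0  s10:0 ⇒ 15.
Leveled (F@1, G@1, H@4, K@4, J@9, I@6): s1:5  s2:5  s3:5  s4:6  s5:6  s6:6  s7:6  s8:3  s9:4  s10:0 ⇒ 6.
Reduction 15 − 6 = 9.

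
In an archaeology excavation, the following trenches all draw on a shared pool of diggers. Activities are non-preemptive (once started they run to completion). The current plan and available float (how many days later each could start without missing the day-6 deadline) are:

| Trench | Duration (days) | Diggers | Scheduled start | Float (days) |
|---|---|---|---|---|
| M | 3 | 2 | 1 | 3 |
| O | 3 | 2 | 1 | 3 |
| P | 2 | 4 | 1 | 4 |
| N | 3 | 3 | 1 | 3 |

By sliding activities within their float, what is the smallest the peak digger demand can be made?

6

Early-start (M@1, O@1, P@1, N@1) gives peak 11: d1:11  d2:11  d3:7  d4:0  d5:0  d6:0.
Shift O→3, N→4.
Schedule M@1, O@3, P@1, N@4: d1:6  d2:6  d3:4  d4:5  d5:5  d6:3 — peak 6.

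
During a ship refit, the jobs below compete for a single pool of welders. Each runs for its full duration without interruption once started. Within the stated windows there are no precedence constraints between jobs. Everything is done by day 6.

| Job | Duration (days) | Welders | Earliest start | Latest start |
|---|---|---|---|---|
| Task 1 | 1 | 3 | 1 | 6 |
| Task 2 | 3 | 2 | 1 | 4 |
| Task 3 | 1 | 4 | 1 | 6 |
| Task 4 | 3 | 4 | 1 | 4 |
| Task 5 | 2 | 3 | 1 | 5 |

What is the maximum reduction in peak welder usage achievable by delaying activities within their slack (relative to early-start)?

Early-start peak: d1:16  d2:9  d3:6  d4:0  d5:0  d6:0 ⇒ 16.
Leveled (Task 1@1, Task 2@2, Task 3@3, Task 4@4, Task 5@1): d1:6  d2:5  d3:6  d4:6  d5:4  d6:4 ⇒ 6.
Reduction 16 − 6 = 10.

10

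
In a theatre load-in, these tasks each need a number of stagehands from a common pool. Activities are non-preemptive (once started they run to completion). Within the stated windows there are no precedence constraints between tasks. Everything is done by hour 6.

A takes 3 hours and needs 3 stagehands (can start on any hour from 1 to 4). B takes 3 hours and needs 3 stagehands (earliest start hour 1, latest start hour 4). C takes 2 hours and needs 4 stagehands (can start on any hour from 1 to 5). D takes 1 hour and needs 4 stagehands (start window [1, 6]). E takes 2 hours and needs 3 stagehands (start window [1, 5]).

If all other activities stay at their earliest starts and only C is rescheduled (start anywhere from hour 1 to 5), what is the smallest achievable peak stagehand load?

C@1: h1:17  h2:13  h3:6  h4:0  h5:0  h6:0 → peak 17
C@2: h1:13  h2:13  h3:10  h4:0  h5:0  h6:0 → peak 13
C@3: h1:13  h2:9  h3:10  h4:4  h5:0  h6:0 → peak 13
C@4: h1:13  h2:9  h3:6  h4:4  h5:4  h6:0 → peak 13
C@5: h1:13  h2:9  h3:6  h4:0  h5:4  h6:4 → peak 13
Best is C@2, peak 13.

13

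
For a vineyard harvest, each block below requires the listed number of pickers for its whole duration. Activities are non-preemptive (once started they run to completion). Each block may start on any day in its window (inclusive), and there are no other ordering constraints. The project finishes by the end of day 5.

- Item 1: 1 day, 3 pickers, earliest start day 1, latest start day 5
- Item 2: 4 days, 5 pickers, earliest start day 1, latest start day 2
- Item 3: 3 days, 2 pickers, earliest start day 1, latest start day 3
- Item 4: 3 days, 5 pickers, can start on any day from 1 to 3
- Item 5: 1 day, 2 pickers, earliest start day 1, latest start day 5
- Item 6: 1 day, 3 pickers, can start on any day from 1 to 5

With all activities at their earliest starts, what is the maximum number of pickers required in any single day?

Early-start schedule: Item 1@1, Item 2@1, Item 3@1, Item 4@1, Item 5@1, Item 6@1.
Load per day: day 1: 20, day 2: 12, day 3: 12, day 4: 5, day 5: 0.
Peak is 20.

20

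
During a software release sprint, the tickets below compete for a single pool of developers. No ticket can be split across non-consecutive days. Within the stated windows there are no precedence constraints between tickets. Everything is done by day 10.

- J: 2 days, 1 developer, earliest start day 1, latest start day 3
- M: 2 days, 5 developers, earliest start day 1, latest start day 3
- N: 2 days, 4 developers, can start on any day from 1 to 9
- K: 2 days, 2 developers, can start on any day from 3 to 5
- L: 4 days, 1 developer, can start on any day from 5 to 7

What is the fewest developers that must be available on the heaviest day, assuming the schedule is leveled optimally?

Early-start (J@1, M@1, N@1, K@3, L@5) gives peak 10: d1:10  d2:10  d3:2  d4:2  d5:1  d6:1  d7:1  d8:1  d9:0  d10:0.
Shift M→3, K→5.
Schedule J@1, M@3, N@1, K@5, L@5: d1:5  d2:5  d3:5  d4:5  d5:3  d6:3  d7:1  d8:1  d9:0  d10:0 — peak 5.

5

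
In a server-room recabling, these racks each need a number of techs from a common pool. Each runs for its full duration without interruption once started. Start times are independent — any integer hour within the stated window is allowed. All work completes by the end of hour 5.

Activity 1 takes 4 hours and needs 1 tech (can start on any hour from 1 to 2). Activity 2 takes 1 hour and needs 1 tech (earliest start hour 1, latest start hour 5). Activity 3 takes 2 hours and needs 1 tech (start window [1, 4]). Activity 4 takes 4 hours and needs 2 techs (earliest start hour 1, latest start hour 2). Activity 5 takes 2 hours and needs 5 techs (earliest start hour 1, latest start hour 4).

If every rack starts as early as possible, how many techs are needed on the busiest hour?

Early-start schedule: Activity 1@1, Activity 2@1, Activity 3@1, Activity 4@1, Activity 5@1.
Load per hour: hour 1: 10, hour 2: 9, hour 3: 3, hour 4: 3, hour 5: 0.
Peak is 10.

10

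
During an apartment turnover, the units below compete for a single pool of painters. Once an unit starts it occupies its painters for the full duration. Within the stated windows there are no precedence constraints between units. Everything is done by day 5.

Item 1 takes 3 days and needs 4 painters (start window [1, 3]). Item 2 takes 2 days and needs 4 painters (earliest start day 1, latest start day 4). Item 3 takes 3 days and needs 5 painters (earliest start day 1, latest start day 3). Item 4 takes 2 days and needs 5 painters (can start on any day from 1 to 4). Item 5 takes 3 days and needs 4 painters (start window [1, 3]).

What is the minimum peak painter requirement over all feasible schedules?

Early-start (Item 1@1, Item 2@1, Item 3@1, Item 4@1, Item 5@1) gives peak 22: d1:22  d2:22  d3:13  d4:0  d5:0.
Shift Item 4→4, Item 5→3.
Schedule Item 1@1, Item 2@1, Item 3@1, Item 4@4, Item 5@3: d1:13  d2:13  d3:13  d4:9  d5:9 — peak 13.

13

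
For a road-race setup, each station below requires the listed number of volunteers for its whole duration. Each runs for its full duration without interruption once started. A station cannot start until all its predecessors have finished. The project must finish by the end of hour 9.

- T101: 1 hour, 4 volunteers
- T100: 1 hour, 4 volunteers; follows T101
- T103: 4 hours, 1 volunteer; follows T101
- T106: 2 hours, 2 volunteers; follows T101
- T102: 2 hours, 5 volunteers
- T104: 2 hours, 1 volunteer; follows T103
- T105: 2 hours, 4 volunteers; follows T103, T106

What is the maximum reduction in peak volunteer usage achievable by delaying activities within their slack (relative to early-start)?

7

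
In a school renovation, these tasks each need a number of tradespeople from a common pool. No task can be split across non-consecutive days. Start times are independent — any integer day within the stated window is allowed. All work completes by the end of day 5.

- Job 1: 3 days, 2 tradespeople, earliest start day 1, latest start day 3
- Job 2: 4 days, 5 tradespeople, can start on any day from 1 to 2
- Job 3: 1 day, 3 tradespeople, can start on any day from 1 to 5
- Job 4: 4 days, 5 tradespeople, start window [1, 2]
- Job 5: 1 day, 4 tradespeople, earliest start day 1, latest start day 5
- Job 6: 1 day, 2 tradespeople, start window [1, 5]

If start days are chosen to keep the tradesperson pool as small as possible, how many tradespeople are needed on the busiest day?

12

Early-start (Job 1@1, Job 2@1, Job 3@1, Job 4@1, Job 5@1, Job 6@1) gives peak 21: d1:21  d2:12  d3:12  d4:10  d5:0.
Shift Job 4→2, Job 5→5.
Schedule Job 1@1, Job 2@1, Job 3@1, Job 4@2, Job 5@5, Job 6@1: d1:12  d2:12  d3:12  d4:10  d5:9 — peak 12.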